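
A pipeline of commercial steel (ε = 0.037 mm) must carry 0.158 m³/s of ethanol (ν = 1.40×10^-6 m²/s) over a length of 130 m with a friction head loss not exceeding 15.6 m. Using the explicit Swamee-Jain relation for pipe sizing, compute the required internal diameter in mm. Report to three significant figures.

D ≈ 194 mm

Swamee-Jain (Type III): D = 0.66·[ε^1.25·(LQ²/(gh_f))^4.75 + ν·Q^9.4·(L/(gh_f))^5.2]^0.04
LQ²/(gh_f) = 0.02121; L/(gh_f) = 0.8495
Term 1 = ε^1.25·(…)^4.75 = 3.24×10^-14; Term 2 = ν·Q^9.4·(…)^5.2 = 1.76×10^-14
D = 0.66·(3.24×10^-14 + 1.76×10^-14)^0.04 = 0.1939 m = 194 mm
Check: V = 5.35 m/s, Re = 7.41×10^5, f = 0.01495, h_f = 14.6 m ≈ 15.6 m ✓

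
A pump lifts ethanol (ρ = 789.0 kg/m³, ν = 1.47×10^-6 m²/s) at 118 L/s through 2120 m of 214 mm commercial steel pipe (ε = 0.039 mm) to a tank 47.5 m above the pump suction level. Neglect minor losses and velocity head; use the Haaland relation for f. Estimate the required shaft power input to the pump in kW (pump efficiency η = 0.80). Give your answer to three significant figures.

P_shaft ≈ 148 kW

V = 4Q/(πD²) = 3.281 m/s; Re = 4.78×10^5; ε/D = 1.82×10^-4; f = 0.01518
h_f = f(L/D)V²/2g = 82.51 m
Total head H = z + h_f = 47.5 + 82.51 = 130.0 m
P_hyd = ρgQH = 789.0·9.81·0.118·130.0 = 118.7 kW
P_shaft = P_hyd/η = 118.7/0.80 = 148.4 kW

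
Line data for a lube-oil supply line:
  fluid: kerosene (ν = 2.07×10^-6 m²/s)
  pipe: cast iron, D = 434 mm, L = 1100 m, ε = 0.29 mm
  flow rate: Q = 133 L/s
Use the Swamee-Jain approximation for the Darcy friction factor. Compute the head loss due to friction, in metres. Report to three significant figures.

V = 4Q/(πD²) = 4·0.133/(π·0.434²) = 0.8990 m/s
Re = VD/ν = 0.8990·0.434/2.07×10^-6 = 1.88×10^5 → turbulent
ε/D = 0.29/434 = 6.68×10^-4
Swamee-Jain: f = 0.01986
h_f = f(L/D)V²/(2g) = 0.01986·(1100/0.434)·0.8990²/(2·9.81) = 2.074 m

h_f ≈ 2.07 m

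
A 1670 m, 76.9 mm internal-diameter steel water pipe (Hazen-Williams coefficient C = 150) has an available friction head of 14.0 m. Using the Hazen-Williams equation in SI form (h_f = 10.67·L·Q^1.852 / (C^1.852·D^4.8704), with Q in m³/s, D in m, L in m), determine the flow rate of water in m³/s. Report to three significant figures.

Q ≈ 0.00371 m³/s

Rearranging: Q = [h_f·C^1.852·D^4.8704 / (10.67·L)]^(1/1.852)
Q = [14.0·150^1.852·0.0769^4.8704 / (10.67·1670)]^0.540 = 0.003714 m³/s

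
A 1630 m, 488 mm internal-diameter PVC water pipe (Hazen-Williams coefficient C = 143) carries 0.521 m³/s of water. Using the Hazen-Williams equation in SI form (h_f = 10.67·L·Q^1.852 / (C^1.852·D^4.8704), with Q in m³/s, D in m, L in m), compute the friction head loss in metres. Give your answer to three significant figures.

h_f = 10.67·1630·0.521^1.852 / (143^1.852·0.488^4.8704) = 17.45 m

h_f ≈ 17.4 m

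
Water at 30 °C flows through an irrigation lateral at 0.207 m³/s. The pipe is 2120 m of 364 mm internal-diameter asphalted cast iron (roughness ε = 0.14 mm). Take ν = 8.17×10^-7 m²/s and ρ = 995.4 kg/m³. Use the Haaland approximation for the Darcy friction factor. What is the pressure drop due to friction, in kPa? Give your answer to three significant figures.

V = 4Q/(πD²) = 4·0.207/(π·0.364²) = 1.989 m/s
Re = VD/ν = 1.989·0.364/8.17×10^-7 = 8.86×10^5 → turbulent
ε/D = 0.14/364 = 3.85×10^-4
Haaland: f = 0.01638
h_f = f(L/D)V²/(2g) = 0.01638·(2120/0.364)·1.989²/(2·9.81) = 19.25 m
Δp = ρg·h_f = 995.4·9.81·19.25 = 187.9 kPa

Δp ≈ 188 kPa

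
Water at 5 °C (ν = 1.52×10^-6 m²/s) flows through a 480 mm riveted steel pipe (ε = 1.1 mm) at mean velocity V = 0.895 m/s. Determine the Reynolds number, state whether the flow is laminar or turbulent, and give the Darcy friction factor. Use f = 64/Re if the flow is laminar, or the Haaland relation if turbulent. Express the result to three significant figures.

Re ≈ 2.83×10^5; turbulent; f ≈ 0.0249

Re = VD/ν = 0.8950·0.480/1.52×10^-6 = 2.83×10^5
Re > 4000 → turbulent; ε/D = 0.00229
Haaland: f = 0.02485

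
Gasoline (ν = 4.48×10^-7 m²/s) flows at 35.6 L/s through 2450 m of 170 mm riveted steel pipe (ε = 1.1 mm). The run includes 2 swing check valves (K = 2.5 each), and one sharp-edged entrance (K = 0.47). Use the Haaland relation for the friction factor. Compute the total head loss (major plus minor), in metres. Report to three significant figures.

V = 4Q/(πD²) = 1.568 m/s; V²/2g = 0.1254 m
Re = 5.95×10^5, ε/D = 0.00647 → f = 0.03307 (Haaland)
Major: h_f = f(L/D)·V²/2g = 0.03307·14412·0.1254 = 59.76 m
Minor: ΣK = 5.47; h_m = ΣK·V²/2g = 0.6858 m
Total H_L = 59.76 + 0.6858 = 60.45 m

H_L ≈ 60.4 m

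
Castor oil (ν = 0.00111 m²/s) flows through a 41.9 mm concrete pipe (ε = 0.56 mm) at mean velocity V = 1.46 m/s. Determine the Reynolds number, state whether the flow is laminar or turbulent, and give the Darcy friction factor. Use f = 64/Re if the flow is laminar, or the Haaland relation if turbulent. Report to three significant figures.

Re = VD/ν = 1.460·0.0419/0.00111 = 55.1
Re < 2300 → laminar → f = 64/Re = 1.161

Re ≈ 55.1; laminar; f = 64/Re ≈ 1.16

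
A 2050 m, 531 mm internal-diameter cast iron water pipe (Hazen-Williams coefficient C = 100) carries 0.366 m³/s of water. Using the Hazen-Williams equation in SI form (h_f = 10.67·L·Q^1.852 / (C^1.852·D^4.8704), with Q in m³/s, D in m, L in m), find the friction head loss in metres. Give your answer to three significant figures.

h_f = 10.67·2050·0.366^1.852 / (100^1.852·0.531^4.8704) = 14.67 m

h_f ≈ 14.7 m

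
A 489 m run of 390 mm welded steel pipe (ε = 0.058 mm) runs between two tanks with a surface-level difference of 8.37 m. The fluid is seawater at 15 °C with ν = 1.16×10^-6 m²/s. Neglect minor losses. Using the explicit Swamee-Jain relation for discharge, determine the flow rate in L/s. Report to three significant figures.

Q ≈ 365 L/s

Swamee-Jain (Type II): Q = -0.965·√(gD⁵h_f/L)·ln[ε/(3.7D) + √(3.17ν²L/(gD³h_f))]
√(gD⁵h_f/L) = √(9.81·0.390⁵·8.37/489) = 0.03892
ε/(3.7D) = 4.02×10^-5; √(3.17ν²L/(gD³h_f)) = 2.07×10^-5
Q = -0.965·0.03892·ln(6.089×10^-5) = 0.3646 m³/s
Check: V = 3.05 m/s, Re = 1.03×10^6, f = 0.01415, h_f = 8.42 m ≈ 8.37 m ✓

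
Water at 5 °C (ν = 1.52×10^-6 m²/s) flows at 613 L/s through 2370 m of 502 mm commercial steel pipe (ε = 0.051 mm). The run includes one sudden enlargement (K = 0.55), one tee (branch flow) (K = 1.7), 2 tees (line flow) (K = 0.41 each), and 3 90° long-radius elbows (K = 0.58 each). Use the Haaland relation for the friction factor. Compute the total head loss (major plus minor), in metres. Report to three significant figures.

V = 4Q/(πD²) = 3.097 m/s; V²/2g = 0.4889 m
Re = 1.02×10^6, ε/D = 1.02×10^-4 → f = 0.01333 (Haaland)
Major: h_f = f(L/D)·V²/2g = 0.01333·4721·0.4889 = 30.76 m
Minor: ΣK = 4.81; h_m = ΣK·V²/2g = 2.352 m
Total H_L = 30.76 + 2.352 = 33.11 m

H_L ≈ 33.1 m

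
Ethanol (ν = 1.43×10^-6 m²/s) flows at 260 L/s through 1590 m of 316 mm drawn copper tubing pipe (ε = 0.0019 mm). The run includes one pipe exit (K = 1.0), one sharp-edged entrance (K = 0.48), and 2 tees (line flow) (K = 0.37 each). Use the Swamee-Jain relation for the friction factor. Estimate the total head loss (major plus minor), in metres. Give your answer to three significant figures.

H_L ≈ 36.1 m

V = 4Q/(πD²) = 3.315 m/s; V²/2g = 0.5602 m
Re = 7.33×10^5, ε/D = 6.01×10^-6 → f = 0.01236 (Swamee-Jain)
Major: h_f = f(L/D)·V²/2g = 0.01236·5032·0.5602 = 34.85 m
Minor: ΣK = 2.22; h_m = ΣK·V²/2g = 1.244 m
Total H_L = 34.85 + 1.244 = 36.09 m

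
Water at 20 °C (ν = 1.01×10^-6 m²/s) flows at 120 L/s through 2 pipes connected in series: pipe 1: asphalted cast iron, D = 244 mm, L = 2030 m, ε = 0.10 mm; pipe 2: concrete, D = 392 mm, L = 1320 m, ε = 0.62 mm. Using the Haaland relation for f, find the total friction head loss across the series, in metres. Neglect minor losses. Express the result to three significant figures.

H ≈ 50.8 m

Pipe 1: V = 2.566 m/s, Re = 6.20×10^5, ε/D = 4.10×10^-4, f = 0.01680, h_1 = f(L/D)V²/2g = 46.93 m
Pipe 2: V = 0.9943 m/s, Re = 3.86×10^5, ε/D = 0.00158, f = 0.02256, h_2 = f(L/D)V²/2g = 3.827 m
Series → Q common, losses add: H = Σh = 50.76 m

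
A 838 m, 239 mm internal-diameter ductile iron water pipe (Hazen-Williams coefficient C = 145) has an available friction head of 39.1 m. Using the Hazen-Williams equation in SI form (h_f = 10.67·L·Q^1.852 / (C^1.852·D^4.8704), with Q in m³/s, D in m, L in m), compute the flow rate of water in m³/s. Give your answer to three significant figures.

Rearranging: Q = [h_f·C^1.852·D^4.8704 / (10.67·L)]^(1/1.852)
Q = [39.1·145^1.852·0.239^4.8704 / (10.67·838)]^0.540 = 0.1790 m³/s

Q ≈ 0.179 m³/s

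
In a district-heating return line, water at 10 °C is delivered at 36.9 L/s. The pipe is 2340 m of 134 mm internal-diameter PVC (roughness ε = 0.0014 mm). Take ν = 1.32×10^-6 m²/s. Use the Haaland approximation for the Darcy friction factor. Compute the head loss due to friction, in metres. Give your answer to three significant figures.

h_f ≈ 89.9 m

V = 4Q/(πD²) = 4·0.0369/(π·0.134²) = 2.617 m/s
Re = VD/ν = 2.617·0.134/1.32×10^-6 = 2.66×10^5 → turbulent
ε/D = 0.0014/134 = 1.04×10^-5
Haaland: f = 0.01475
h_f = f(L/D)V²/(2g) = 0.01475·(2340/0.134)·2.617²/(2·9.81) = 89.89 m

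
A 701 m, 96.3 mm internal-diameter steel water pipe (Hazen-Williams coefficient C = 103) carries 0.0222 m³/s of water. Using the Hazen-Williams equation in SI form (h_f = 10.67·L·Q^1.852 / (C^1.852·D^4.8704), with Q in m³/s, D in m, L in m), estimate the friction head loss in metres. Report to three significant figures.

h_f ≈ 108 m

h_f = 10.67·701·0.0222^1.852 / (103^1.852·0.0963^4.8704) = 108.1 m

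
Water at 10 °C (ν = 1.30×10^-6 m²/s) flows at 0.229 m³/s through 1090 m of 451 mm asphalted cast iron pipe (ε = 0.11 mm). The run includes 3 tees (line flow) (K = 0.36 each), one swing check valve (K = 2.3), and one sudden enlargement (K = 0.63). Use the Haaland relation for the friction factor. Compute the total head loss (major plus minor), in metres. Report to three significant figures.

H_L ≈ 4.39 m

V = 4Q/(πD²) = 1.433 m/s; V²/2g = 0.1047 m
Re = 4.97×10^5, ε/D = 2.44×10^-4 → f = 0.01569 (Haaland)
Major: h_f = f(L/D)·V²/2g = 0.01569·2417·0.1047 = 3.972 m
Minor: ΣK = 4.01; h_m = ΣK·V²/2g = 0.4200 m
Total H_L = 3.972 + 0.4200 = 4.392 m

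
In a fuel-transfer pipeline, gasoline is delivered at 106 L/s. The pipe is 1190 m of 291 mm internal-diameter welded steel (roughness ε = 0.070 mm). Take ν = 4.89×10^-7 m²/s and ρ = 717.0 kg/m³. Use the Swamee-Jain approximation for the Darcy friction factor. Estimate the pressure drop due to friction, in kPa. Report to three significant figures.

Δp ≈ 56.7 kPa

V = 4Q/(πD²) = 4·0.106/(π·0.291²) = 1.594 m/s
Re = VD/ν = 1.594·0.291/4.89×10^-7 = 9.48×10^5 → turbulent
ε/D = 0.070/291 = 2.41×10^-4
Swamee-Jain: f = 0.01524
h_f = f(L/D)V²/(2g) = 0.01524·(1190/0.291)·1.594²/(2·9.81) = 8.067 m
Δp = ρg·h_f = 717.0·9.81·8.067 = 56.74 kPa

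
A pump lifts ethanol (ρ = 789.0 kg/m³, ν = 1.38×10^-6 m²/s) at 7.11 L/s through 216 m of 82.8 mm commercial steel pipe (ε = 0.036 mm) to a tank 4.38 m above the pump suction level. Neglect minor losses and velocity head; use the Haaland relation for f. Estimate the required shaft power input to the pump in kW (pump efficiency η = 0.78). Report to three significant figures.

P_shaft ≈ 0.644 kW

V = 4Q/(πD²) = 1.320 m/s; Re = 7.92×10^4; ε/D = 4.35×10^-4; f = 0.02046
h_f = f(L/D)V²/2g = 4.742 m
Total head H = z + h_f = 4.38 + 4.742 = 9.122 m
P_hyd = ρgQH = 789.0·9.81·0.00711·9.122 = 0.5020 kW
P_shaft = P_hyd/η = 0.5020/0.78 = 0.6436 kW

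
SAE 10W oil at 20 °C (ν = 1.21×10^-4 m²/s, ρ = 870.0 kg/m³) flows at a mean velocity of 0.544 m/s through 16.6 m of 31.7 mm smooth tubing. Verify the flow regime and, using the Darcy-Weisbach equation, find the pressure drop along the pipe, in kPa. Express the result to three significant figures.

Re = VD/ν = 0.544·0.03170/1.21×10^-4 = 143 → laminar (Re < 2300)
f = 64/Re = 0.4491
h_f = f(L/D)V²/(2g) = 0.4491·(16.6/0.03170)·0.544²/(2·9.81) = 3.547 m
Δp = ρg·h_f = 870.0·9.81·3.547 = 30.27 kPa

Δp ≈ 30.3 kPa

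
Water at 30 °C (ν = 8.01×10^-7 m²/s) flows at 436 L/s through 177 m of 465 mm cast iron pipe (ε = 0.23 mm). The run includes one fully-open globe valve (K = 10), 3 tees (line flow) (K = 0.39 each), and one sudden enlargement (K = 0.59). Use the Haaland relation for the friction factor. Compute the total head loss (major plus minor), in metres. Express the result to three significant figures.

V = 4Q/(πD²) = 2.567 m/s; V²/2g = 0.3360 m
Re = 1.49×10^6, ε/D = 4.95×10^-4 → f = 0.01699 (Haaland)
Major: h_f = f(L/D)·V²/2g = 0.01699·380.6·0.3360 = 2.173 m
Minor: ΣK = 11.8; h_m = ΣK·V²/2g = 3.951 m
Total H_L = 2.173 + 3.951 = 6.124 m

H_L ≈ 6.12 m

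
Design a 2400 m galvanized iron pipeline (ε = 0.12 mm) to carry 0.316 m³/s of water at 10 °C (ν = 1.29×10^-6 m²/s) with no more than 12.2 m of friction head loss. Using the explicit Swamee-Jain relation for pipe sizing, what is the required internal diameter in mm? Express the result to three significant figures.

Swamee-Jain (Type III): D = 0.66·[ε^1.25·(LQ²/(gh_f))^4.75 + ν·Q^9.4·(L/(gh_f))^5.2]^0.04
LQ²/(gh_f) = 2.002; L/(gh_f) = 20.05
Term 1 = ε^1.25·(…)^4.75 = 3.40×10^-4; Term 2 = ν·Q^9.4·(…)^5.2 = 1.51×10^-4
D = 0.66·(3.40×10^-4 + 1.51×10^-4)^0.04 = 0.4866 m = 487 mm
Check: V = 1.70 m/s, Re = 6.41×10^5, f = 0.01565, h_f = 11.4 m ≈ 12.2 m ✓

D ≈ 487 mm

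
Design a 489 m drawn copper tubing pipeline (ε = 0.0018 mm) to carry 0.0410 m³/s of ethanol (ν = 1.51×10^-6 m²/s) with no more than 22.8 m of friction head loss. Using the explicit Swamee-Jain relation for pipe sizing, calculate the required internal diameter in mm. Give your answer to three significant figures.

D ≈ 137 mm

Swamee-Jain (Type III): D = 0.66·[ε^1.25·(LQ²/(gh_f))^4.75 + ν·Q^9.4·(L/(gh_f))^5.2]^0.04
LQ²/(gh_f) = 0.003675; L/(gh_f) = 2.186
Term 1 = ε^1.25·(…)^4.75 = 1.80×10^-19; Term 2 = ν·Q^9.4·(…)^5.2 = 8.05×10^-18
D = 0.66·(1.80×10^-19 + 8.05×10^-18)^0.04 = 0.1368 m = 137 mm
Check: V = 2.79 m/s, Re = 2.53×10^5, f = 0.01499, h_f = 21.2 m ≈ 22.8 m ✓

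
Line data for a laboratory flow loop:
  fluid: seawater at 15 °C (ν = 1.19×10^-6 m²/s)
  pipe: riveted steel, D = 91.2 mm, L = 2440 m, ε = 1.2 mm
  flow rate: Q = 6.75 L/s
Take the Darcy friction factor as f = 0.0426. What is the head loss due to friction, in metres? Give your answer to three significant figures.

V = 4Q/(πD²) = 4·0.00675/(π·0.0912²) = 1.033 m/s
h_f = f(L/D)V²/(2g) = 0.04260·(2440/0.0912)·1.033²/(2·9.81) = 62.02 m

h_f ≈ 62.0 m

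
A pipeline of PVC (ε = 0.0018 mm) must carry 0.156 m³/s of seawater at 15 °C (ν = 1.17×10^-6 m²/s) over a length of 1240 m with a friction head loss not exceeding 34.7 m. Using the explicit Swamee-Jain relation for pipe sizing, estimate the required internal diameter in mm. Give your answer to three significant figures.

D ≈ 249 mm

Swamee-Jain (Type III): D = 0.66·[ε^1.25·(LQ²/(gh_f))^4.75 + ν·Q^9.4·(L/(gh_f))^5.2]^0.04
LQ²/(gh_f) = 0.08865; L/(gh_f) = 3.643
Term 1 = ε^1.25·(…)^4.75 = 6.62×10^-13; Term 2 = ν·Q^9.4·(…)^5.2 = 2.53×10^-11
D = 0.66·(6.62×10^-13 + 2.53×10^-11)^0.04 = 0.2489 m = 249 mm
Check: V = 3.20 m/s, Re = 6.82×10^5, f = 0.01253, h_f = 32.7 m ≈ 34.7 m ✓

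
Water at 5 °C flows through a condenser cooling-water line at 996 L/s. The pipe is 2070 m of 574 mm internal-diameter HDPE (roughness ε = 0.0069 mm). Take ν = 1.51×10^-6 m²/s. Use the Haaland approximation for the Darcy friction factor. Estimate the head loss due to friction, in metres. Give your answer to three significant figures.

h_f ≈ 30.4 m

V = 4Q/(πD²) = 4·0.996/(π·0.574²) = 3.849 m/s
Re = VD/ν = 3.849·0.574/1.51×10^-6 = 1.46×10^6 → turbulent
ε/D = 0.0069/574 = 1.20×10^-5
Haaland: f = 0.01117
h_f = f(L/D)V²/(2g) = 0.01117·(2070/0.574)·3.849²/(2·9.81) = 30.40 m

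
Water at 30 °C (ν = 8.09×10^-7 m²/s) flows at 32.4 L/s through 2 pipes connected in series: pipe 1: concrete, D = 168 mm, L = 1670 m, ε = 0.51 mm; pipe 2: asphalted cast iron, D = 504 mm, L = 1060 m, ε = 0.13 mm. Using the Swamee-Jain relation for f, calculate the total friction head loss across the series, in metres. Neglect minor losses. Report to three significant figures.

Pipe 1: V = 1.462 m/s, Re = 3.04×10^5, ε/D = 0.00304, f = 0.02684, h_1 = f(L/D)V²/2g = 29.05 m
Pipe 2: V = 0.1624 m/s, Re = 1.01×10^5, ε/D = 2.58×10^-4, f = 0.01926, h_2 = f(L/D)V²/2g = 0.05444 m
Series → Q common, losses add: H = Σh = 29.11 m

H ≈ 29.1 m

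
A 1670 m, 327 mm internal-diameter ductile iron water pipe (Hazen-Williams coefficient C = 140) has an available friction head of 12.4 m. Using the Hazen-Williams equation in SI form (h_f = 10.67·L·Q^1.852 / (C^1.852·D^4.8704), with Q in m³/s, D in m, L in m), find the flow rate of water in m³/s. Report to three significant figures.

Rearranging: Q = [h_f·C^1.852·D^4.8704 / (10.67·L)]^(1/1.852)
Q = [12.4·140^1.852·0.327^4.8704 / (10.67·1670)]^0.540 = 0.1461 m³/s

Q ≈ 0.146 m³/s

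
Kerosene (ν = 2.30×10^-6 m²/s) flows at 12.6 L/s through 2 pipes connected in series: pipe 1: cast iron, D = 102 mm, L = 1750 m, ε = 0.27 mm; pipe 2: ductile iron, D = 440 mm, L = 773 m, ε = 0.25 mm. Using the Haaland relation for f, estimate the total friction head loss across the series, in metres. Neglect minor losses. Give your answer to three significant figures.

Pipe 1: V = 1.542 m/s, Re = 6.84×10^4, ε/D = 0.00265, f = 0.02712, h_1 = f(L/D)V²/2g = 56.40 m
Pipe 2: V = 0.08287 m/s, Re = 1.59×10^4, ε/D = 5.68×10^-4, f = 0.02823, h_2 = f(L/D)V²/2g = 0.01736 m
Series → Q common, losses add: H = Σh = 56.42 m

H ≈ 56.4 m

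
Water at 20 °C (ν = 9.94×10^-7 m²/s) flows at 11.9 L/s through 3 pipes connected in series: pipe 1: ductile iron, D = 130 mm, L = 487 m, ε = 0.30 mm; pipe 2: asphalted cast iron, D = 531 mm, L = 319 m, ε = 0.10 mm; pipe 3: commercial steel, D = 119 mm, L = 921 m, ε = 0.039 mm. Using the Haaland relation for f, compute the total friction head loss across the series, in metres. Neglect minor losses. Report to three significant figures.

H ≈ 12.4 m

Pipe 1: V = 0.8965 m/s, Re = 1.17×10^5, ε/D = 0.00231, f = 0.02558, h_1 = f(L/D)V²/2g = 3.925 m
Pipe 2: V = 0.05374 m/s, Re = 2.87×10^4, ε/D = 1.88×10^-4, f = 0.02396, h_2 = f(L/D)V²/2g = 0.002118 m
Pipe 3: V = 1.070 m/s, Re = 1.28×10^5, ε/D = 3.28×10^-4, f = 0.01866, h_3 = f(L/D)V²/2g = 8.424 m
Series → Q common, losses add: H = Σh = 12.35 m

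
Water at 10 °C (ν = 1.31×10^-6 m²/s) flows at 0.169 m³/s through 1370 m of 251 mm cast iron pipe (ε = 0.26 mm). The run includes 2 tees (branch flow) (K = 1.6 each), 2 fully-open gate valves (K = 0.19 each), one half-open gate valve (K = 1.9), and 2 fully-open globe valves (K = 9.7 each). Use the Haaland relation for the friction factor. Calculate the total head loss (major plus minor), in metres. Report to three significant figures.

V = 4Q/(πD²) = 3.415 m/s; V²/2g = 0.5946 m
Re = 6.54×10^5, ε/D = 0.00104 → f = 0.02024 (Haaland)
Major: h_f = f(L/D)·V²/2g = 0.02024·5458·0.5946 = 65.68 m
Minor: ΣK = 24.9; h_m = ΣK·V²/2g = 14.79 m
Total H_L = 65.68 + 14.79 = 80.47 m

H_L ≈ 80.5 m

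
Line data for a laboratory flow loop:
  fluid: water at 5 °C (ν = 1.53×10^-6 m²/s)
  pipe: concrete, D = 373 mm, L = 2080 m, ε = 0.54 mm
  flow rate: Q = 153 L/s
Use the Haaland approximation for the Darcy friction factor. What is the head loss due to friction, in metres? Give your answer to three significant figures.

V = 4Q/(πD²) = 4·0.153/(π·0.373²) = 1.400 m/s
Re = VD/ν = 1.400·0.373/1.53×10^-6 = 3.41×10^5 → turbulent
ε/D = 0.54/373 = 0.00145
Haaland: f = 0.02216
h_f = f(L/D)V²/(2g) = 0.02216·(2080/0.373)·1.400²/(2·9.81) = 12.35 m

h_f ≈ 12.3 m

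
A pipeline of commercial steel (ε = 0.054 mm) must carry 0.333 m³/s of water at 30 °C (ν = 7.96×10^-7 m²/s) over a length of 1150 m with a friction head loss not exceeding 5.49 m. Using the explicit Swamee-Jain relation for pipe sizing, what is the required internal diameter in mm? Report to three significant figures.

Swamee-Jain (Type III): D = 0.66·[ε^1.25·(LQ²/(gh_f))^4.75 + ν·Q^9.4·(L/(gh_f))^5.2]^0.04
LQ²/(gh_f) = 2.368; L/(gh_f) = 21.35
Term 1 = ε^1.25·(…)^4.75 = 2.78×10^-4; Term 2 = ν·Q^9.4·(…)^5.2 = 2.11×10^-4
D = 0.66·(2.78×10^-4 + 2.11×10^-4)^0.04 = 0.4865 m = 487 mm
Check: V = 1.79 m/s, Re = 1.09×10^6, f = 0.01357, h_f = 5.24 m ≈ 5.49 m ✓

D ≈ 487 mm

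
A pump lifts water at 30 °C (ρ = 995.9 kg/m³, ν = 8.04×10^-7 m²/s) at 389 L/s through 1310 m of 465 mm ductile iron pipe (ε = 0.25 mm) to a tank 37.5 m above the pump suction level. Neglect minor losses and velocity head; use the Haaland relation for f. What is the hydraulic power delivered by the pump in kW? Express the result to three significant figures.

P_hyd ≈ 192 kW

V = 4Q/(πD²) = 2.291 m/s; Re = 1.32×10^6; ε/D = 5.38×10^-4; f = 0.01733
h_f = f(L/D)V²/2g = 13.05 m
Total head H = z + h_f = 37.5 + 13.05 = 50.55 m
P_hyd = ρgQH = 995.9·9.81·0.389·50.55 = 192.1 kW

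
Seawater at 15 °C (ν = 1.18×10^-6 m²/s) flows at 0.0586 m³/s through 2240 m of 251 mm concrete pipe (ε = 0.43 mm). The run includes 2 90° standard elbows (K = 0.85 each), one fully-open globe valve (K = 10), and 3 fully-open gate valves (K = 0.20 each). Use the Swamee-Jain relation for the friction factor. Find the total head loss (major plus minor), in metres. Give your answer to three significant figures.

H_L ≈ 15.8 m

V = 4Q/(πD²) = 1.184 m/s; V²/2g = 0.07149 m
Re = 2.52×10^5, ε/D = 0.00171 → f = 0.02344 (Swamee-Jain)
Major: h_f = f(L/D)·V²/2g = 0.02344·8924·0.07149 = 14.95 m
Minor: ΣK = 12.3; h_m = ΣK·V²/2g = 0.8793 m
Total H_L = 14.95 + 0.8793 = 15.83 m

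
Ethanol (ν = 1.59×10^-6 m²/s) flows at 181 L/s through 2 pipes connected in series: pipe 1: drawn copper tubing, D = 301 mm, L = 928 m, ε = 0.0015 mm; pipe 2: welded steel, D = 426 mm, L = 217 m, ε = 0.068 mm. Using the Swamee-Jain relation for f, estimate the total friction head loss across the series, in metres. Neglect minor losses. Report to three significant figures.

Pipe 1: V = 2.544 m/s, Re = 4.82×10^5, ε/D = 4.98×10^-6, f = 0.01326, h_1 = f(L/D)V²/2g = 13.48 m
Pipe 2: V = 1.270 m/s, Re = 3.40×10^5, ε/D = 1.60×10^-4, f = 0.01574, h_2 = f(L/D)V²/2g = 0.6590 m
Series → Q common, losses add: H = Σh = 14.14 m

H ≈ 14.1 m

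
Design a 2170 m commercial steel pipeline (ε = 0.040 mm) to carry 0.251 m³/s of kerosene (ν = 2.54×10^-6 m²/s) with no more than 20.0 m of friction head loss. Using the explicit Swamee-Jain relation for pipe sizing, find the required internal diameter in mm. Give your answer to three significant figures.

Swamee-Jain (Type III): D = 0.66·[ε^1.25·(LQ²/(gh_f))^4.75 + ν·Q^9.4·(L/(gh_f))^5.2]^0.04
LQ²/(gh_f) = 0.6968; L/(gh_f) = 11.06
Term 1 = ε^1.25·(…)^4.75 = 5.72×10^-7; Term 2 = ν·Q^9.4·(…)^5.2 = 1.55×10^-6
D = 0.66·(5.72×10^-7 + 1.55×10^-6)^0.04 = 0.3914 m = 391 mm
Check: V = 2.09 m/s, Re = 3.21×10^5, f = 0.01531, h_f = 18.8 m ≈ 20.0 m ✓

D ≈ 391 mm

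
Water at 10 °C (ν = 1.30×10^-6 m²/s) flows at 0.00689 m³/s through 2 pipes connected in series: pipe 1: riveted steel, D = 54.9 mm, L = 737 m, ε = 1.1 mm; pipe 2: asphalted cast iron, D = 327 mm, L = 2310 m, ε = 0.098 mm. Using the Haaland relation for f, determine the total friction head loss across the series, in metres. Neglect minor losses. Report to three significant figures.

H ≈ 285 m

Pipe 1: V = 2.911 m/s, Re = 1.23×10^5, ε/D = 0.0200, f = 0.04908, h_1 = f(L/D)V²/2g = 284.5 m
Pipe 2: V = 0.08204 m/s, Re = 2.06×10^4, ε/D = 3.00×10^-4, f = 0.02608, h_2 = f(L/D)V²/2g = 0.06321 m
Series → Q common, losses add: H = Σh = 284.5 m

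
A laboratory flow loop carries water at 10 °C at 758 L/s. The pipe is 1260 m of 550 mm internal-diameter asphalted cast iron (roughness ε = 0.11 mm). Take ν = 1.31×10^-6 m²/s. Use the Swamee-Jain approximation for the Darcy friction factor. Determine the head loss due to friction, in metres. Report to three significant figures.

V = 4Q/(πD²) = 4·0.758/(π·0.550²) = 3.190 m/s
Re = VD/ν = 3.190·0.550/1.31×10^-6 = 1.34×10^6 → turbulent
ε/D = 0.11/550 = 2.00×10^-4
Swamee-Jain: f = 0.01455
h_f = f(L/D)V²/(2g) = 0.01455·(1260/0.550)·3.190²/(2·9.81) = 17.29 m

h_f ≈ 17.3 m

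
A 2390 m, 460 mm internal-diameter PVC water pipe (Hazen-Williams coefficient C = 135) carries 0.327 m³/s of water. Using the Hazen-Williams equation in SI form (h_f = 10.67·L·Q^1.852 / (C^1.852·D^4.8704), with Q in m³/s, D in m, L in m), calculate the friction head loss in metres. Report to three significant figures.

h_f ≈ 16.0 m

h_f = 10.67·2390·0.327^1.852 / (135^1.852·0.460^4.8704) = 16.02 m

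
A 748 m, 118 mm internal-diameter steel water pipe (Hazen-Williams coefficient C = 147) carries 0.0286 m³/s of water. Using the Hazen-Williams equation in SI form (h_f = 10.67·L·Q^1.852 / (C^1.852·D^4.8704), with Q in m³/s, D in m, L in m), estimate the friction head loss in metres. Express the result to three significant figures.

h_f = 10.67·748·0.0286^1.852 / (147^1.852·0.118^4.8704) = 35.46 m

h_f ≈ 35.5 m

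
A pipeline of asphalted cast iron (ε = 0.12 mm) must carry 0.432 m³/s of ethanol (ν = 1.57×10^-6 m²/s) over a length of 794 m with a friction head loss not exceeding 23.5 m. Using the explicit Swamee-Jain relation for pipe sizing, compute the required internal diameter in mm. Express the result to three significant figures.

D ≈ 390 mm

Swamee-Jain (Type III): D = 0.66·[ε^1.25·(LQ²/(gh_f))^4.75 + ν·Q^9.4·(L/(gh_f))^5.2]^0.04
LQ²/(gh_f) = 0.6428; L/(gh_f) = 3.444
Term 1 = ε^1.25·(…)^4.75 = 1.54×10^-6; Term 2 = ν·Q^9.4·(…)^5.2 = 3.65×10^-7
D = 0.66·(1.54×10^-6 + 3.65×10^-7)^0.04 = 0.3897 m = 390 mm
Check: V = 3.62 m/s, Re = 8.99×10^5, f = 0.01590, h_f = 21.7 m ≈ 23.5 m ✓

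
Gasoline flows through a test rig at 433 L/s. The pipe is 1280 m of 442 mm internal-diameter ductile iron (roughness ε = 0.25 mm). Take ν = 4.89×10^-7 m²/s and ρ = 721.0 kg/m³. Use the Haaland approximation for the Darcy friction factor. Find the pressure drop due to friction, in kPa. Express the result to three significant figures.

V = 4Q/(πD²) = 4·0.433/(π·0.442²) = 2.822 m/s
Re = VD/ν = 2.822·0.442/4.89×10^-7 = 2.55×10^6 → turbulent
ε/D = 0.25/442 = 5.66×10^-4
Haaland: f = 0.01737
h_f = f(L/D)V²/(2g) = 0.01737·(1280/0.442)·2.822²/(2·9.81) = 20.41 m
Δp = ρg·h_f = 721.0·9.81·20.41 = 144.4 kPa

Δp ≈ 144 kPa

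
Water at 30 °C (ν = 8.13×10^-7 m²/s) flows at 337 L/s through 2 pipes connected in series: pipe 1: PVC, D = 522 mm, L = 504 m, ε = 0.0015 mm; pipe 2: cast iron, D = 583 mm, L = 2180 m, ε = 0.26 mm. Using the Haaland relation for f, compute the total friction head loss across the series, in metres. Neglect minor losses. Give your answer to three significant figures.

Pipe 1: V = 1.575 m/s, Re = 1.01×10^6, ε/D = 2.87×10^-6, f = 0.01161, h_1 = f(L/D)V²/2g = 1.417 m
Pipe 2: V = 1.262 m/s, Re = 9.05×10^5, ε/D = 4.46×10^-4, f = 0.01684, h_2 = f(L/D)V²/2g = 5.114 m
Series → Q common, losses add: H = Σh = 6.531 m

H ≈ 6.53 m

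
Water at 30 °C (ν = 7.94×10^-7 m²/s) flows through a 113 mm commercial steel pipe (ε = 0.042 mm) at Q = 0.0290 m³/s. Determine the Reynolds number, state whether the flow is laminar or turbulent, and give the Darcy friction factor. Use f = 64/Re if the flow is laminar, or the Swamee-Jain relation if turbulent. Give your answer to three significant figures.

V = 4Q/(πD²) = 2.892 m/s
Re = VD/ν = 2.892·0.113/7.94×10^-7 = 4.12×10^5
Re > 4000 → turbulent; ε/D = 3.72×10^-4
Swamee-Jain: f = 0.01713

Re ≈ 4.12×10^5; turbulent; f ≈ 0.0171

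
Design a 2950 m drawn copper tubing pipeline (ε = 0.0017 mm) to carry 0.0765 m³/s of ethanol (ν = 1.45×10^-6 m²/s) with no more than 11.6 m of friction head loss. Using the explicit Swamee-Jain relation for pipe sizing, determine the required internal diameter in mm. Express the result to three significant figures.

D ≈ 289 mm

Swamee-Jain (Type III): D = 0.66·[ε^1.25·(LQ²/(gh_f))^4.75 + ν·Q^9.4·(L/(gh_f))^5.2]^0.04
LQ²/(gh_f) = 0.1517; L/(gh_f) = 25.92
Term 1 = ε^1.25·(…)^4.75 = 7.90×10^-12; Term 2 = ν·Q^9.4·(…)^5.2 = 1.04×10^-9
D = 0.66·(7.90×10^-12 + 1.04×10^-9)^0.04 = 0.2887 m = 289 mm
Check: V = 1.17 m/s, Re = 2.33×10^5, f = 0.01514, h_f = 10.8 m ≈ 11.6 m ✓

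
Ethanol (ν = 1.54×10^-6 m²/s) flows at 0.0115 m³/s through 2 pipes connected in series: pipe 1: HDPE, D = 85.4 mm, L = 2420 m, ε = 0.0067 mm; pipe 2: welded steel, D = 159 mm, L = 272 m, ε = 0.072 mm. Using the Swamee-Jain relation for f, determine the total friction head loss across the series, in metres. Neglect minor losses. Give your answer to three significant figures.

H ≈ 105 m

Pipe 1: V = 2.008 m/s, Re = 1.11×10^5, ε/D = 7.85×10^-5, f = 0.01796, h_1 = f(L/D)V²/2g = 104.6 m
Pipe 2: V = 0.5792 m/s, Re = 5.98×10^4, ε/D = 4.53×10^-4, f = 0.02180, h_2 = f(L/D)V²/2g = 0.6376 m
Series → Q common, losses add: H = Σh = 105.2 m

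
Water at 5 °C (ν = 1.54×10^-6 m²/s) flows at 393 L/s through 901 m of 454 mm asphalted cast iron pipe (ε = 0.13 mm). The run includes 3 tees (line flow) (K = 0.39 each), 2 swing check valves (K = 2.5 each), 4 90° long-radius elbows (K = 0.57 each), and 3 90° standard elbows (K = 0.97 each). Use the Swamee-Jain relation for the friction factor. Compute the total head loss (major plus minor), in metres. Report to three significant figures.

H_L ≈ 12.9 m

V = 4Q/(πD²) = 2.428 m/s; V²/2g = 0.3004 m
Re = 7.16×10^5, ε/D = 2.86×10^-4 → f = 0.01590 (Swamee-Jain)
Major: h_f = f(L/D)·V²/2g = 0.01590·1985·0.3004 = 9.478 m
Minor: ΣK = 11.4; h_m = ΣK·V²/2g = 3.412 m
Total H_L = 9.478 + 3.412 = 12.89 m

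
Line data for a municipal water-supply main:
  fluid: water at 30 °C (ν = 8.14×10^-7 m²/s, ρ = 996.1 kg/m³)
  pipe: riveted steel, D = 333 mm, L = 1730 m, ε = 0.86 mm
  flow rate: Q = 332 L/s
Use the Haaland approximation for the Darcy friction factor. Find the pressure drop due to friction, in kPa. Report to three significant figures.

V = 4Q/(πD²) = 4·0.332/(π·0.333²) = 3.812 m/s
Re = VD/ν = 3.812·0.333/8.14×10^-7 = 1.56×10^6 → turbulent
ε/D = 0.86/333 = 0.00258
Haaland: f = 0.02523
h_f = f(L/D)V²/(2g) = 0.02523·(1730/0.333)·3.812²/(2·9.81) = 97.10 m
Δp = ρg·h_f = 996.1·9.81·97.10 = 948.9 kPa

Δp ≈ 949 kPa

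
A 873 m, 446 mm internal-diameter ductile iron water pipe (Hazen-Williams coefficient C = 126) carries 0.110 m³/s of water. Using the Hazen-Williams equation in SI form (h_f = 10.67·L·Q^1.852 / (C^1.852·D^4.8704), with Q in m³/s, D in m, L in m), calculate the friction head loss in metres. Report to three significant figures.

h_f ≈ 1.03 m

h_f = 10.67·873·0.110^1.852 / (126^1.852·0.446^4.8704) = 1.028 m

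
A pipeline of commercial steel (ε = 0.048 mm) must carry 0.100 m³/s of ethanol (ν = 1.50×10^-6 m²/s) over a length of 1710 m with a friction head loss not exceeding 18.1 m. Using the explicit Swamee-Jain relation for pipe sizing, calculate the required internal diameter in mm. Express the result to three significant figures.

Swamee-Jain (Type III): D = 0.66·[ε^1.25·(LQ²/(gh_f))^4.75 + ν·Q^9.4·(L/(gh_f))^5.2]^0.04
LQ²/(gh_f) = 0.09630; L/(gh_f) = 9.630
Term 1 = ε^1.25·(…)^4.75 = 5.94×10^-11; Term 2 = ν·Q^9.4·(…)^5.2 = 7.78×10^-11
D = 0.66·(5.94×10^-11 + 7.78×10^-11)^0.04 = 0.2661 m = 266 mm
Check: V = 1.80 m/s, Re = 3.19×10^5, f = 0.01604, h_f = 17.0 m ≈ 18.1 m ✓

D ≈ 266 mm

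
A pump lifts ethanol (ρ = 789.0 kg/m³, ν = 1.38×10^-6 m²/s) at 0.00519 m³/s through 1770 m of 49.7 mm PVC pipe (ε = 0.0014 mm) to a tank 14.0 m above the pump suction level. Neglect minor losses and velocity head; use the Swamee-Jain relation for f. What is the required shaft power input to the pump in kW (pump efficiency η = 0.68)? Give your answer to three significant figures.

P_shaft ≈ 14.8 kW

V = 4Q/(πD²) = 2.675 m/s; Re = 9.63×10^4; ε/D = 2.82×10^-5; f = 0.01817
h_f = f(L/D)V²/2g = 236.1 m
Total head H = z + h_f = 14.0 + 236.1 = 250.1 m
P_hyd = ρgQH = 789.0·9.81·0.00519·250.1 = 10.04 kW
P_shaft = P_hyd/η = 10.04/0.68 = 14.77 kW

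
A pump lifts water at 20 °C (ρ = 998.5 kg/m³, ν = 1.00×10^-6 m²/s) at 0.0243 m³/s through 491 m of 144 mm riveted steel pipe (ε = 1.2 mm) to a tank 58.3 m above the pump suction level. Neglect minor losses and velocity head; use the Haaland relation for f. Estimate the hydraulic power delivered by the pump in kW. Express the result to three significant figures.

P_hyd ≈ 17.2 kW

V = 4Q/(πD²) = 1.492 m/s; Re = 2.15×10^5; ε/D = 0.00833; f = 0.03603
h_f = f(L/D)V²/2g = 13.94 m
Total head H = z + h_f = 58.3 + 13.94 = 72.24 m
P_hyd = ρgQH = 998.5·9.81·0.0243·72.24 = 17.20 kW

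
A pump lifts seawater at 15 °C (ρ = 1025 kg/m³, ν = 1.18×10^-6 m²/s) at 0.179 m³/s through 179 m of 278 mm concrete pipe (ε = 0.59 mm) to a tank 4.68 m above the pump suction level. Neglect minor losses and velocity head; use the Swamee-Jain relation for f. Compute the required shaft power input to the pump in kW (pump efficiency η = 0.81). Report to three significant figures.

V = 4Q/(πD²) = 2.949 m/s; Re = 6.95×10^5; ε/D = 0.00212; f = 0.02414
h_f = f(L/D)V²/2g = 6.890 m
Total head H = z + h_f = 4.68 + 6.890 = 11.57 m
P_hyd = ρgQH = 1025·9.81·0.179·11.57 = 20.82 kW
P_shaft = P_hyd/η = 20.82/0.81 = 25.71 kW

P_shaft ≈ 25.7 kW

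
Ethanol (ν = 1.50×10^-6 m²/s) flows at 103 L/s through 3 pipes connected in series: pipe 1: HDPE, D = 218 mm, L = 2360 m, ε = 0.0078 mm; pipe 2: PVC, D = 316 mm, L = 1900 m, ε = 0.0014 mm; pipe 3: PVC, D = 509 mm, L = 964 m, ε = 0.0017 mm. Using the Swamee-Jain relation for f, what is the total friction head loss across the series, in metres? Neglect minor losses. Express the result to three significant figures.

Pipe 1: V = 2.760 m/s, Re = 4.01×10^5, ε/D = 3.58×10^-5, f = 0.01411, h_1 = f(L/D)V²/2g = 59.27 m
Pipe 2: V = 1.313 m/s, Re = 2.77×10^5, ε/D = 4.43×10^-6, f = 0.01464, h_2 = f(L/D)V²/2g = 7.741 m
Pipe 3: V = 0.5062 m/s, Re = 1.72×10^5, ε/D = 3.34×10^-6, f = 0.01603, h_3 = f(L/D)V²/2g = 0.3965 m
Series → Q common, losses add: H = Σh = 67.41 m

H ≈ 67.4 m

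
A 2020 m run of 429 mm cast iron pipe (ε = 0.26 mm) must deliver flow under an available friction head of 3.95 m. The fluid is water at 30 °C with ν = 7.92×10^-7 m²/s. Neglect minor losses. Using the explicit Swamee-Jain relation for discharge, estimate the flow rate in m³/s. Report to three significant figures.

Q ≈ 0.137 m³/s

Swamee-Jain (Type II): Q = -0.965·√(gD⁵h_f/L)·ln[ε/(3.7D) + √(3.17ν²L/(gD³h_f))]
√(gD⁵h_f/L) = √(9.81·0.429⁵·3.95/2020) = 0.01670
ε/(3.7D) = 1.64×10^-4; √(3.17ν²L/(gD³h_f)) = 3.62×10^-5
Q = -0.965·0.01670·ln(2.000×10^-4) = 0.1372 m³/s
Check: V = 0.949 m/s, Re = 5.14×10^5, f = 0.01839, h_f = 3.98 m ≈ 3.95 m ✓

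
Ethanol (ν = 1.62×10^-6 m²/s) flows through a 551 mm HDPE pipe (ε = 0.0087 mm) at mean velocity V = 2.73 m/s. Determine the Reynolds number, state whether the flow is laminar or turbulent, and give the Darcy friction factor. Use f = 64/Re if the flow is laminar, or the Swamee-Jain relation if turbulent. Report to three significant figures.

Re ≈ 9.29×10^5; turbulent; f ≈ 0.0121

Re = VD/ν = 2.730·0.551/1.62×10^-6 = 9.29×10^5
Re > 4000 → turbulent; ε/D = 1.58×10^-5
Swamee-Jain: f = 0.01212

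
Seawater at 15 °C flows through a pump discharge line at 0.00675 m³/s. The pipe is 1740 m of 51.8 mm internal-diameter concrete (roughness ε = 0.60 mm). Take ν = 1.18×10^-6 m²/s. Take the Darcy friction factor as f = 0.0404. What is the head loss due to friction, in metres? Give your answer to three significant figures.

V = 4Q/(πD²) = 4·0.00675/(π·0.0518²) = 3.203 m/s
h_f = f(L/D)V²/(2g) = 0.04040·(1740/0.0518)·3.203²/(2·9.81) = 709.6 m

h_f ≈ 710 m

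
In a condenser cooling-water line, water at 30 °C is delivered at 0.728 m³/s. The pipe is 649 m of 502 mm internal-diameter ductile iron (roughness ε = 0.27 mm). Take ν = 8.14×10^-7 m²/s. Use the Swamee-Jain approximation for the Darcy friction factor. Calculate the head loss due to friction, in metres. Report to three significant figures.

V = 4Q/(πD²) = 4·0.728/(π·0.502²) = 3.678 m/s
Re = VD/ν = 3.678·0.502/8.14×10^-7 = 2.27×10^6 → turbulent
ε/D = 0.27/502 = 5.38×10^-4
Swamee-Jain: f = 0.01726
h_f = f(L/D)V²/(2g) = 0.01726·(649/0.502)·3.678²/(2·9.81) = 15.39 m

h_f ≈ 15.4 m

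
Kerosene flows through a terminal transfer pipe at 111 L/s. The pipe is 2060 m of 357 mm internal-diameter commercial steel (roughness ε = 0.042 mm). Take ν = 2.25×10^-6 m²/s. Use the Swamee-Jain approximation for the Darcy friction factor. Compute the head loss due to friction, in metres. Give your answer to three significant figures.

V = 4Q/(πD²) = 4·0.111/(π·0.357²) = 1.109 m/s
Re = VD/ν = 1.109·0.357/2.25×10^-6 = 1.76×10^5 → turbulent
ε/D = 0.042/357 = 1.18×10^-4
Swamee-Jain: f = 0.01686
h_f = f(L/D)V²/(2g) = 0.01686·(2060/0.357)·1.109²/(2·9.81) = 6.097 m

h_f ≈ 6.10 m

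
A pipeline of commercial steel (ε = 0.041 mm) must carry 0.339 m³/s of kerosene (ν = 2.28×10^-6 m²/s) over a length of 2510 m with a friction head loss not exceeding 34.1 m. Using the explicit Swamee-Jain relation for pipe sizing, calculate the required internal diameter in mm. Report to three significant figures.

Swamee-Jain (Type III): D = 0.66·[ε^1.25·(LQ²/(gh_f))^4.75 + ν·Q^9.4·(L/(gh_f))^5.2]^0.04
LQ²/(gh_f) = 0.8623; L/(gh_f) = 7.503
Term 1 = ε^1.25·(…)^4.75 = 1.62×10^-6; Term 2 = ν·Q^9.4·(…)^5.2 = 3.11×10^-6
D = 0.66·(1.62×10^-6 + 3.11×10^-6)^0.04 = 0.4042 m = 404 mm
Check: V = 2.64 m/s, Re = 4.68×10^5, f = 0.01459, h_f = 32.3 m ≈ 34.1 m ✓

D ≈ 404 mm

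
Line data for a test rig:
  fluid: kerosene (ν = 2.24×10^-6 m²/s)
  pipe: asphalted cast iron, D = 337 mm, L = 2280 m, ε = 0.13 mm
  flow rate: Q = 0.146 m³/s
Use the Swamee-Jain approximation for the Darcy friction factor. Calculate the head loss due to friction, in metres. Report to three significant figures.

V = 4Q/(πD²) = 4·0.146/(π·0.337²) = 1.637 m/s
Re = VD/ν = 1.637·0.337/2.24×10^-6 = 2.46×10^5 → turbulent
ε/D = 0.13/337 = 3.86×10^-4
Swamee-Jain: f = 0.01794
h_f = f(L/D)V²/(2g) = 0.01794·(2280/0.337)·1.637²/(2·9.81) = 16.57 m

h_f ≈ 16.6 m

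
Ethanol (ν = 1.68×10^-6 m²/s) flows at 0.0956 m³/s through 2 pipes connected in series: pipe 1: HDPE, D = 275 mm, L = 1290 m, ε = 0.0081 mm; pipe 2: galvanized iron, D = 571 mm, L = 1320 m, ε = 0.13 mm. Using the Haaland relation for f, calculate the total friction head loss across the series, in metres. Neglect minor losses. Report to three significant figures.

Pipe 1: V = 1.610 m/s, Re = 2.63×10^5, ε/D = 2.95×10^-5, f = 0.01493, h_1 = f(L/D)V²/2g = 9.246 m
Pipe 2: V = 0.3733 m/s, Re = 1.27×10^5, ε/D = 2.28×10^-4, f = 0.01817, h_2 = f(L/D)V²/2g = 0.2984 m
Series → Q common, losses add: H = Σh = 9.545 m

H ≈ 9.54 m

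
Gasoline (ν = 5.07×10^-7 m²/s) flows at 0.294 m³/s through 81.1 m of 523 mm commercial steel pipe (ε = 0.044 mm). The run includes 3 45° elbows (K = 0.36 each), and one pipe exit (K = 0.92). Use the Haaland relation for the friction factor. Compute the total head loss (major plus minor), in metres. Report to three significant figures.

V = 4Q/(πD²) = 1.369 m/s; V²/2g = 0.09546 m
Re = 1.41×10^6, ε/D = 8.41×10^-5 → f = 0.01273 (Haaland)
Major: h_f = f(L/D)·V²/2g = 0.01273·155.1·0.09546 = 0.1884 m
Minor: ΣK = 2.00; h_m = ΣK·V²/2g = 0.1909 m
Total H_L = 0.1884 + 0.1909 = 0.3793 m

H_L ≈ 0.379 m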